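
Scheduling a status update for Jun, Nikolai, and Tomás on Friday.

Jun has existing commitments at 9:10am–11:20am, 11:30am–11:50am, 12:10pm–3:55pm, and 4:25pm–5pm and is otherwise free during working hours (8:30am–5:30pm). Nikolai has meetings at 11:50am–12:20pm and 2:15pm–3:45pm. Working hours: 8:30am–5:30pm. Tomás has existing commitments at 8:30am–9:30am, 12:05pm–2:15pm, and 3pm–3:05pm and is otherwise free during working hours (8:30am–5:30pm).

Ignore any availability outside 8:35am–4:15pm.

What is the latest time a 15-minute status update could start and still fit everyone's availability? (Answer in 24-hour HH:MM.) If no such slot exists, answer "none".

Jun free within 08:30–17:30: 08:30–09:10, 11:20–11:30, 11:50–12:10, 15:55–16:25, 17:00–17:30.
Nikolai free within 08:30–17:30: 08:30–11:50, 12:20–14:15, 15:45–17:30.
Tomás free within 08:30–17:30: 09:30–12:05, 14:15–15:00, 15:05–17:30.
Jun ∩ Nikolai: 08:30–09:10, 11:20–11:30, 15:55–16:25, 17:00–17:30.
Jun ∩ Nikolai ∩ Tomás: 11:20–11:30, 15:55–16:25, 17:00–17:30.
Restricted to 08:35–16:15: 11:20–11:30, 15:55–16:15.
Windows ≥ 15 min: 15:55–16:15.
Latest start in the last window 15:55–16:15 is 16:15 − 15 min = 16:00.

16:00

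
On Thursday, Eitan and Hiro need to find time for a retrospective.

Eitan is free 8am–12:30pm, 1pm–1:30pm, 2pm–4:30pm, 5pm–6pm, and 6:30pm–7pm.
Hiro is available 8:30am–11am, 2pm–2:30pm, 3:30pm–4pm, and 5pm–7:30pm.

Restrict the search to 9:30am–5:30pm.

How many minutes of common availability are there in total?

Eitan ∩ Hiro: 08:30–11:00, 14:00–14:30, 15:30–16:00, 17:00–18:00, 18:30–19:00.
Restricted to 09:30–17:30: 09:30–11:00, 14:00–14:30, 15:30–16:00, 17:00–17:30.
Total common minutes: 90 + 30 + 30 + 30 = 180.

180 minutes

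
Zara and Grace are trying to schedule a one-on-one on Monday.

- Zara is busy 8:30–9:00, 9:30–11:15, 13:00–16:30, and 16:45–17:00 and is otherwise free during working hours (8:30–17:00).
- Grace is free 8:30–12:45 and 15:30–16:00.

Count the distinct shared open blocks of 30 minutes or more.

Zara free within 08:30–17:00: 09:00–09:30, 11:15–13:00, 16:30–16:45.
Zara ∩ Grace: 09:00–09:30, 11:15–12:45.
Windows ≥ 30 min: 09:00–09:30, 11:15–12:45.
That's 2 windows.

2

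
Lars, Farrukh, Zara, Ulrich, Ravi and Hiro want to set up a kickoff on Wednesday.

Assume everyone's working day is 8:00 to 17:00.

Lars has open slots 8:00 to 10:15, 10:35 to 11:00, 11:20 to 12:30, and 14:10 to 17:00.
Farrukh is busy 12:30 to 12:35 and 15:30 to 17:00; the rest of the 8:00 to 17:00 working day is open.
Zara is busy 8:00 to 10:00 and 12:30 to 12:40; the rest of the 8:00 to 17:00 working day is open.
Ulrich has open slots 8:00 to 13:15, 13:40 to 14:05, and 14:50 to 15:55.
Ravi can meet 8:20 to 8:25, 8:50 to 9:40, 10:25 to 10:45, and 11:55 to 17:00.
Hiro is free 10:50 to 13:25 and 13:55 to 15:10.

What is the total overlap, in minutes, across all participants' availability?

Farrukh free within 08:00–17:00: 08:00–12:30, 12:35–15:30.
Zara free within 08:00–17:00: 10:00–12:30, 12:40–17:00.
Lars ∩ Farrukh: 08:00–10:15, 10:35–11:00, 11:20–12:30, 14:10–15:30.
Lars ∩ Farrukh ∩ Zara: 10:00–10:15, 10:35–11:00, 11:20–12:30, 14:10–15:30.
Lars ∩ Farrukh ∩ Zara ∩ Ulrich: 10:00–10:15, 10:35–11:00, 11:20–12:30, 14:50–15:30.
Lars ∩ Farrukh ∩ Zara ∩ Ulrich ∩ Ravi: 10:35–10:45, 11:55–12:30, 14:50–15:30.
Lars ∩ Farrukh ∩ Zara ∩ Ulrich ∩ Ravi ∩ Hiro: 11:55–12:30, 14:50–15:10.
Total common minutes: 35 + 20 = 55.

55 minutes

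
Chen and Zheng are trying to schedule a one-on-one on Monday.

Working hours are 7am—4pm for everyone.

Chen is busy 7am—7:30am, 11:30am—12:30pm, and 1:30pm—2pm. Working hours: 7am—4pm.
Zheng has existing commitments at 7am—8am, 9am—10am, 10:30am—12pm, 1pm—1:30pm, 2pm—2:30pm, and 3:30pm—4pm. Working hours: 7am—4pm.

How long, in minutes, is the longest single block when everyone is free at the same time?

Chen free within 07:00–16:00: 07:30–11:30, 12:30–13:30, 14:00–16:00.
Zheng free within 07:00–16:00: 08:00–09:00, 10:00–10:30, 12:00–13:00, 13:30–14:00, 14:30–15:30.
Chen ∩ Zheng: 08:00–09:00, 10:00–10:30, 12:30–13:00, 14:30–15:30.
Common window lengths: 60, 30, 30, 60 min; longest is 60.

60 minutes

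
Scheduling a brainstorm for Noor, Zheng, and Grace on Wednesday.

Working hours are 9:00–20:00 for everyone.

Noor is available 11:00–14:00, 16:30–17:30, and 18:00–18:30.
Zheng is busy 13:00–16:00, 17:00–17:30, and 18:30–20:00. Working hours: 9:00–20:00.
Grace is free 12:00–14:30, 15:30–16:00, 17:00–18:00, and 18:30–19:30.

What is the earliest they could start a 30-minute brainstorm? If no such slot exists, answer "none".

Zheng free within 09:00–20:00: 09:00–13:00, 16:00–17:00, 17:30–18:30.
Noor ∩ Zheng: 11:00–13:00, 16:30–17:00, 18:00–18:30.
Noor ∩ Zheng ∩ Grace: 12:00–13:00.
Windows ≥ 30 min: 12:00–13:00.
Earliest such window starts at 12:00.

12:00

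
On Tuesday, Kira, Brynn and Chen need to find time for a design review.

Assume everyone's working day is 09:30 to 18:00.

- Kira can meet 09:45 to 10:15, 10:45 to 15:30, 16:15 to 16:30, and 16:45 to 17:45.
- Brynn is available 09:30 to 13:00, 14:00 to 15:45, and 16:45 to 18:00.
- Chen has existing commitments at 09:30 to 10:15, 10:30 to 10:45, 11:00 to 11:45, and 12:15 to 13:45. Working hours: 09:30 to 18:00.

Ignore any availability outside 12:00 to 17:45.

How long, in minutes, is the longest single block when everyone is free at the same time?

Chen free within 09:30–18:00: 10:15–10:30, 10:45–11:00, 11:45–12:15, 13:45–18:00.
Kira ∩ Brynn: 09:45–10:15, 10:45–13:00, 14:00–15:30, 16:45–17:45.
Kira ∩ Brynn ∩ Chen: 10:45–11:00, 11:45–12:15, 14:00–15:30, 16:45–17:45.
Restricted to 12:00–17:45: 12:00–12:15, 14:00–15:30, 16:45–17:45.
Common window lengths: 15, 90, 60 min; longest is 90.

90 minutes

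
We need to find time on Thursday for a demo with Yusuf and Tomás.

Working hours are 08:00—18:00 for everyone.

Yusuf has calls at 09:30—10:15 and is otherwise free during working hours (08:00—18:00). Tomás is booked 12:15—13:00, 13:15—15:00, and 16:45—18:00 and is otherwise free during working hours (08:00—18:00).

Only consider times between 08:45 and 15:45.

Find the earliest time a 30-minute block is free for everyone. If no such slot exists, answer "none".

Yusuf free within 08:00–18:00: 08:00–09:30, 10:15–18:00.
Tomás free within 08:00–18:00: 08:00–12:15, 13:00–13:15, 15:00–16:45.
Yusuf ∩ Tomás: 08:00–09:30, 10:15–12:15, 13:00–13:15, 15:00–16:45.
Restricted to 08:45–15:45: 08:45–09:30, 10:15–12:15, 13:00–13:15, 15:00–15:45.
Windows ≥ 30 min: 08:45–09:30, 10:15–12:15, 15:00–15:45.
Earliest such window starts at 08:45.

08:45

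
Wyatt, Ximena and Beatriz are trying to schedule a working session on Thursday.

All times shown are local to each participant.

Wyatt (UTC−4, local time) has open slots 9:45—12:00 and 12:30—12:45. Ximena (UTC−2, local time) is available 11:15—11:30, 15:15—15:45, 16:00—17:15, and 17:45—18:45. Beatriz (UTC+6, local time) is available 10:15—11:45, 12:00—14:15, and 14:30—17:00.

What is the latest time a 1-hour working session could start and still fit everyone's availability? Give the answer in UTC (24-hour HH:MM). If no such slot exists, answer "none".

none

Wyatt → UTC: 13:45–16:00, 16:30–16:45.
Ximena → UTC: 13:15–13:30, 17:15–17:45, 18:00–19:15, 19:45–20:45.
Beatriz → UTC: 04:15–05:45, 06:00–08:15, 08:30–11:00.
Wyatt ∩ Ximena: (none).
Wyatt ∩ Ximena ∩ Beatriz: (none).
Windows ≥ 60 min: (none).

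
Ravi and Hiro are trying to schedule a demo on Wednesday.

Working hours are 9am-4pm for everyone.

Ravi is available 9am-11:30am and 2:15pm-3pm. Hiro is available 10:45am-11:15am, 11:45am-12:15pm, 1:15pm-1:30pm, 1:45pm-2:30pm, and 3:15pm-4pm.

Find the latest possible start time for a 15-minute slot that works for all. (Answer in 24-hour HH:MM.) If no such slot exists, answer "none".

14:15

Ravi ∩ Hiro: 10:45–11:15, 14:15–14:30.
Windows ≥ 15 min: 10:45–11:15, 14:15–14:30.
Latest start in the last window 14:15–14:30 is 14:30 − 15 min = 14:15.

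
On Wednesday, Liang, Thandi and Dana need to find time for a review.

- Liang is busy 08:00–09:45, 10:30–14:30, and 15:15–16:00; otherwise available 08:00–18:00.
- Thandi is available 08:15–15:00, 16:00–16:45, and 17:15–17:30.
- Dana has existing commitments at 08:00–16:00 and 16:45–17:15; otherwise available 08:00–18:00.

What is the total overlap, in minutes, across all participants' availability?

Liang free within 08:00–18:00: 09:45–10:30, 14:30–15:15, 16:00–18:00.
Dana free within 08:00–18:00: 16:00–16:45, 17:15–18:00.
Liang ∩ Thandi: 09:45–10:30, 14:30–15:00, 16:00–16:45, 17:15–17:30.
Liang ∩ Thandi ∩ Dana: 16:00–16:45, 17:15–17:30.
Total common minutes: 45 + 15 = 60.

60 minutes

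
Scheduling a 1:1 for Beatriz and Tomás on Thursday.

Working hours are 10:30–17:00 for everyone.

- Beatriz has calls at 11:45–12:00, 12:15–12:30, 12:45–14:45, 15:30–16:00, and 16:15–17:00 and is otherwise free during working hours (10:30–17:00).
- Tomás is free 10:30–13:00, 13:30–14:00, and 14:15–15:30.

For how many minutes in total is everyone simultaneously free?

150 minutes

Beatriz free within 10:30–17:00: 10:30–11:45, 12:00–12:15, 12:30–12:45, 14:45–15:30, 16:00–16:15.
Beatriz ∩ Tomás: 10:30–11:45, 12:00–12:15, 12:30–12:45, 14:45–15:30.
Total common minutes: 75 + 15 + 15 + 45 = 150.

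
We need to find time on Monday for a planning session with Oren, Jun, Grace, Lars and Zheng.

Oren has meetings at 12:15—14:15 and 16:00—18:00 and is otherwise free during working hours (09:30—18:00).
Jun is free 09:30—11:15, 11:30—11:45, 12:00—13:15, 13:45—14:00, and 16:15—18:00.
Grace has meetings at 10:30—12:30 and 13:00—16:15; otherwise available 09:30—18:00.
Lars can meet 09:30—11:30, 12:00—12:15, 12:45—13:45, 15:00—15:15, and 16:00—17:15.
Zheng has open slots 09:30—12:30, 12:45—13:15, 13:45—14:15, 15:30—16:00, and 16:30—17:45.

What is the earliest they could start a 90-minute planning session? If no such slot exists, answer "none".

none

Oren free within 09:30–18:00: 09:30–12:15, 14:15–16:00.
Grace free within 09:30–18:00: 09:30–10:30, 12:30–13:00, 16:15–18:00.
Oren ∩ Jun: 09:30–11:15, 11:30–11:45, 12:00–12:15.
Oren ∩ Jun ∩ Grace: 09:30–10:30.
Oren ∩ Jun ∩ Grace ∩ Lars: 09:30–10:30.
Oren ∩ Jun ∩ Grace ∩ Lars ∩ Zheng: 09:30–10:30.
Windows ≥ 90 min: (none).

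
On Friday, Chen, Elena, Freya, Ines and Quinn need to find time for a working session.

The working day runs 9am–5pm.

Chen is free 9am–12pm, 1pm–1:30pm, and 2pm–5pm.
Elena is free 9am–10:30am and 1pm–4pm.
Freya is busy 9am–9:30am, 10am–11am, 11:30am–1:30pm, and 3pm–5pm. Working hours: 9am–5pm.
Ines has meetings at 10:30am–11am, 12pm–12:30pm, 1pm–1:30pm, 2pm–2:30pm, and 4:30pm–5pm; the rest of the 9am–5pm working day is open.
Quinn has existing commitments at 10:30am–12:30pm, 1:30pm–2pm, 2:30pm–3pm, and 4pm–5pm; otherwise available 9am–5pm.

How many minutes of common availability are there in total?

Freya free within 09:00–17:00: 09:30–10:00, 11:00–11:30, 13:30–15:00.
Ines free within 09:00–17:00: 09:00–10:30, 11:00–12:00, 12:30–13:00, 13:30–14:00, 14:30–16:30.
Quinn free within 09:00–17:00: 09:00–10:30, 12:30–13:30, 14:00–14:30, 15:00–16:00.
Chen ∩ Elena: 09:00–10:30, 13:00–13:30, 14:00–16:00.
Chen ∩ Elena ∩ Freya: 09:30–10:00, 14:00–15:00.
Chen ∩ Elena ∩ Freya ∩ Ines: 09:30–10:00, 14:30–15:00.
Chen ∩ Elena ∩ Freya ∩ Ines ∩ Quinn: 09:30–10:00.
Total common minutes: 30.

30 minutes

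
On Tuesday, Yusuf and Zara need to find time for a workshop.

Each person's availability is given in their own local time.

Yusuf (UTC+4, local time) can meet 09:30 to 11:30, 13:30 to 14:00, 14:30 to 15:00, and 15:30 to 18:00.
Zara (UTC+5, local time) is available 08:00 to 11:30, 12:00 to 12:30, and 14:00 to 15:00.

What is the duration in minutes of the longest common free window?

Yusuf → UTC: 05:30–07:30, 09:30–10:00, 10:30–11:00, 11:30–14:00.
Zara → UTC: 03:00–06:30, 07:00–07:30, 09:00–10:00.
Yusuf ∩ Zara: 05:30–06:30, 07:00–07:30, 09:30–10:00.
Common window lengths: 60, 30, 30 min; longest is 60.

60 minutes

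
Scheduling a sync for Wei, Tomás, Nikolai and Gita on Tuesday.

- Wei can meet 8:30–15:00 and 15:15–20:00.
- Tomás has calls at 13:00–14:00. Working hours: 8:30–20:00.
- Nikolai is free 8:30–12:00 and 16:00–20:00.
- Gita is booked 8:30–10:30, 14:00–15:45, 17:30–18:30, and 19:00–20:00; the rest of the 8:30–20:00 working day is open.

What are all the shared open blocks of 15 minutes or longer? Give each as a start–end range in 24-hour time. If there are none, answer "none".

Tomás free within 08:30–20:00: 08:30–13:00, 14:00–20:00.
Gita free within 08:30–20:00: 10:30–14:00, 15:45–17:30, 18:30–19:00.
Wei ∩ Tomás: 08:30–13:00, 14:00–15:00, 15:15–20:00.
Wei ∩ Tomás ∩ Nikolai: 08:30–12:00, 16:00–20:00.
Wei ∩ Tomás ∩ Nikolai ∩ Gita: 10:30–12:00, 16:00–17:30, 18:30–19:00.
Windows ≥ 15 min: 10:30–12:00, 16:00–17:30, 18:30–19:00.

10:30–12:00, 16:00–17:30, 18:30–19:00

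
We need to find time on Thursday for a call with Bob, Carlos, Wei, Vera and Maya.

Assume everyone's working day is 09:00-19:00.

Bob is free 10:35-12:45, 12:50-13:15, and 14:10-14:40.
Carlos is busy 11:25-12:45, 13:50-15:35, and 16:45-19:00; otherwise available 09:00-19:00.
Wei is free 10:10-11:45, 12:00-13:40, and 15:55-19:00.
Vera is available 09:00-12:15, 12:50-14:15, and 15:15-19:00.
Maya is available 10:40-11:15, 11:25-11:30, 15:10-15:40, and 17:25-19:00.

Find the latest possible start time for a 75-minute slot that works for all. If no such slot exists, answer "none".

none

Carlos free within 09:00–19:00: 09:00–11:25, 12:45–13:50, 15:35–16:45.
Bob ∩ Carlos: 10:35–11:25, 12:50–13:15.
Bob ∩ Carlos ∩ Wei: 10:35–11:25, 12:50–13:15.
Bob ∩ Carlos ∩ Wei ∩ Vera: 10:35–11:25, 12:50–13:15.
Bob ∩ Carlos ∩ Wei ∩ Vera ∩ Maya: 10:40–11:15.
Windows ≥ 75 min: (none).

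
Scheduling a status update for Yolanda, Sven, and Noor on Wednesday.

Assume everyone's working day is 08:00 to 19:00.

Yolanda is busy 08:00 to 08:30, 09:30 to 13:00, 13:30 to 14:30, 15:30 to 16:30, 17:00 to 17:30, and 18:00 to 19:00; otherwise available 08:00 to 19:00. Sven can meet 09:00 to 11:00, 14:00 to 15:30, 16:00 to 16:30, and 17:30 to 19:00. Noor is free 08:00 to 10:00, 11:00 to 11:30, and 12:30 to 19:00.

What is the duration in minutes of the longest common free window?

60 minutes

Yolanda free within 08:00–19:00: 08:30–09:30, 13:00–13:30, 14:30–15:30, 16:30–17:00, 17:30–18:00.
Yolanda ∩ Sven: 09:00–09:30, 14:30–15:30, 17:30–18:00.
Yolanda ∩ Sven ∩ Noor: 09:00–09:30, 14:30–15:30, 17:30–18:00.
Common window lengths: 30, 60, 30 min; longest is 60.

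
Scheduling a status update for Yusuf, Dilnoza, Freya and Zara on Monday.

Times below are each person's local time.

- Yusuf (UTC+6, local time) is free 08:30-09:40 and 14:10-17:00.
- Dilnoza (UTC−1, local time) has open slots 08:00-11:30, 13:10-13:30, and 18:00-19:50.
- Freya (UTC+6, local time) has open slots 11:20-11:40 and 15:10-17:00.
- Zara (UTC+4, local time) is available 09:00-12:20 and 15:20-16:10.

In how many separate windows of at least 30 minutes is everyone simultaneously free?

Yusuf → UTC: 02:30–03:40, 08:10–11:00.
Dilnoza → UTC: 09:00–12:30, 14:10–14:30, 19:00–20:50.
Freya → UTC: 05:20–05:40, 09:10–11:00.
Zara → UTC: 05:00–08:20, 11:20–12:10.
Yusuf ∩ Dilnoza: 09:00–11:00.
Yusuf ∩ Dilnoza ∩ Freya: 09:10–11:00.
Yusuf ∩ Dilnoza ∩ Freya ∩ Zara: (none).
Windows ≥ 30 min: (none).
That's 0 windows.

0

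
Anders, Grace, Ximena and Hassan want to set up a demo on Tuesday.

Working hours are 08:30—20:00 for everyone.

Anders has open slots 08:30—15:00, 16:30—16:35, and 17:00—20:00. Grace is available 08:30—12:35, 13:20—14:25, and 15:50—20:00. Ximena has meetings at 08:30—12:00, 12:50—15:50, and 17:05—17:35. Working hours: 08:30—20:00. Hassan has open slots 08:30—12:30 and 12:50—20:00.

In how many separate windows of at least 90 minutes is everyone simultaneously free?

Ximena free within 08:30–20:00: 12:00–12:50, 15:50–17:05, 17:35–20:00.
Anders ∩ Grace: 08:30–12:35, 13:20–14:25, 16:30–16:35, 17:00–20:00.
Anders ∩ Grace ∩ Ximena: 12:00–12:35, 16:30–16:35, 17:00–17:05, 17:35–20:00.
Anders ∩ Grace ∩ Ximena ∩ Hassan: 12:00–12:30, 16:30–16:35, 17:00–17:05, 17:35–20:00.
Windows ≥ 90 min: 17:35–20:00.
That's 1 window.

1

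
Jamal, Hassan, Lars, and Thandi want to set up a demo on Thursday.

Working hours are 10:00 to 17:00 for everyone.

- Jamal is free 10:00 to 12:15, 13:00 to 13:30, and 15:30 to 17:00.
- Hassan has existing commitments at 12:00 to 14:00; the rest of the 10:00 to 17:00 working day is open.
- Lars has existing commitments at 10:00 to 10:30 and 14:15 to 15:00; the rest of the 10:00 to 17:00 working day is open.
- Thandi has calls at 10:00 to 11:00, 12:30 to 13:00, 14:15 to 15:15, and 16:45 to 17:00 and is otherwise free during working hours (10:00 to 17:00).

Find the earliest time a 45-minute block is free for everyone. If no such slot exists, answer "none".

Hassan free within 10:00–17:00: 10:00–12:00, 14:00–17:00.
Lars free within 10:00–17:00: 10:30–14:15, 15:00–17:00.
Thandi free within 10:00–17:00: 11:00–12:30, 13:00–14:15, 15:15–16:45.
Jamal ∩ Hassan: 10:00–12:00, 15:30–17:00.
Jamal ∩ Hassan ∩ Lars: 10:30–12:00, 15:30–17:00.
Jamal ∩ Hassan ∩ Lars ∩ Thandi: 11:00–12:00, 15:30–16:45.
Windows ≥ 45 min: 11:00–12:00, 15:30–16:45.
Earliest such window starts at 11:00.

11:00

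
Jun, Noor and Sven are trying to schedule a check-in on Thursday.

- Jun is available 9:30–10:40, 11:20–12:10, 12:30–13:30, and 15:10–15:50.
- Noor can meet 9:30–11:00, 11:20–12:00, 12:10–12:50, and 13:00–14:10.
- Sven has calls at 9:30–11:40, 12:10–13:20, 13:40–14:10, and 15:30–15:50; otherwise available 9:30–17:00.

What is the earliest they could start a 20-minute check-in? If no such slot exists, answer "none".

Sven free within 09:30–17:00: 11:40–12:10, 13:20–13:40, 14:10–15:30, 15:50–17:00.
Jun ∩ Noor: 09:30–10:40, 11:20–12:00, 12:30–12:50, 13:00–13:30.
Jun ∩ Noor ∩ Sven: 11:40–12:00, 13:20–13:30.
Windows ≥ 20 min: 11:40–12:00.
Earliest such window starts at 11:40.

11:40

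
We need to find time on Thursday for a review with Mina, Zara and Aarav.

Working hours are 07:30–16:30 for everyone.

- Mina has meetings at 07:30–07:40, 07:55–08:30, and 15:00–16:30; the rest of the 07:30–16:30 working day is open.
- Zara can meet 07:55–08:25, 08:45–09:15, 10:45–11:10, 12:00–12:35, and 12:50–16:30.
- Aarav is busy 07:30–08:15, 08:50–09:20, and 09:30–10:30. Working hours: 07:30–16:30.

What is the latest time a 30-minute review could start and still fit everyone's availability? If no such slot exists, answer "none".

14:30

Mina free within 07:30–16:30: 07:40–07:55, 08:30–15:00.
Aarav free within 07:30–16:30: 08:15–08:50, 09:20–09:30, 10:30–16:30.
Mina ∩ Zara: 08:45–09:15, 10:45–11:10, 12:00–12:35, 12:50–15:00.
Mina ∩ Zara ∩ Aarav: 08:45–08:50, 10:45–11:10, 12:00–12:35, 12:50–15:00.
Windows ≥ 30 min: 12:00–12:35, 12:50–15:00.
Latest start in the last window 12:50–15:00 is 15:00 − 30 min = 14:30.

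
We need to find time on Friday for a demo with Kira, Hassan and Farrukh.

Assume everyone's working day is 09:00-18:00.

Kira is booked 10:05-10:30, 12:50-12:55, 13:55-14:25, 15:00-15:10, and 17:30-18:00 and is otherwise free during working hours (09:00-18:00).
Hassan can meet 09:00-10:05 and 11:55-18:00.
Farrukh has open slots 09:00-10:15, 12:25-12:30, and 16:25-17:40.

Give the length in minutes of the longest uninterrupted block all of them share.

Kira free within 09:00–18:00: 09:00–10:05, 10:30–12:50, 12:55–13:55, 14:25–15:00, 15:10–17:30.
Kira ∩ Hassan: 09:00–10:05, 11:55–12:50, 12:55–13:55, 14:25–15:00, 15:10–17:30.
Kira ∩ Hassan ∩ Farrukh: 09:00–10:05, 12:25–12:30, 16:25–17:30.
Common window lengths: 65, 5, 65 min; longest is 65.

65 minutes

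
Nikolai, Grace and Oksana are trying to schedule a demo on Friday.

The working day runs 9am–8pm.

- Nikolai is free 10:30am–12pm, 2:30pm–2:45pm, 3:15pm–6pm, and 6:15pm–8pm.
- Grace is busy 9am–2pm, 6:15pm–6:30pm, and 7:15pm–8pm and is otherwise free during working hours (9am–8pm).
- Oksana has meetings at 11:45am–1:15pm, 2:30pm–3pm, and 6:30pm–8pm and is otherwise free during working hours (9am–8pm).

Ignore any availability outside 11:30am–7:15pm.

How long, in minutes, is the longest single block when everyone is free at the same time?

Grace free within 09:00–20:00: 14:00–18:15, 18:30–19:15.
Oksana free within 09:00–20:00: 09:00–11:45, 13:15–14:30, 15:00–18:30.
Nikolai ∩ Grace: 14:30–14:45, 15:15–18:00, 18:30–19:15.
Nikolai ∩ Grace ∩ Oksana: 15:15–18:00.
Restricted to 11:30–19:15: 15:15–18:00.
Single common window of 165 minutes.

165 minutes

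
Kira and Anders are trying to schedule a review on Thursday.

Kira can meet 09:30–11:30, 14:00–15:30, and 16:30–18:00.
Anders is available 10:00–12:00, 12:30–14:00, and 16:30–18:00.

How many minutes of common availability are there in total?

180 minutes

Kira ∩ Anders: 10:00–11:30, 16:30–18:00.
Total common minutes: 90 + 90 = 180.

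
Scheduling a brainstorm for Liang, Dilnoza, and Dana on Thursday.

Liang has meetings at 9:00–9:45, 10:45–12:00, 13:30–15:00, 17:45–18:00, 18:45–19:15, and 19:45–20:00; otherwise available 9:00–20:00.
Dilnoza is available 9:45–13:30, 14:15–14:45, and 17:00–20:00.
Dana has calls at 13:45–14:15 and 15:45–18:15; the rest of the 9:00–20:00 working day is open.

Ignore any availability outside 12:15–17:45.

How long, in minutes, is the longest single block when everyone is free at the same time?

75 minutes

Liang free within 09:00–20:00: 09:45–10:45, 12:00–13:30, 15:00–17:45, 18:00–18:45, 19:15–19:45.
Dana free within 09:00–20:00: 09:00–13:45, 14:15–15:45, 18:15–20:00.
Liang ∩ Dilnoza: 09:45–10:45, 12:00–13:30, 17:00–17:45, 18:00–18:45, 19:15–19:45.
Liang ∩ Dilnoza ∩ Dana: 09:45–10:45, 12:00–13:30, 18:15–18:45, 19:15–19:45.
Restricted to 12:15–17:45: 12:15–13:30.
Single common window of 75 minutes.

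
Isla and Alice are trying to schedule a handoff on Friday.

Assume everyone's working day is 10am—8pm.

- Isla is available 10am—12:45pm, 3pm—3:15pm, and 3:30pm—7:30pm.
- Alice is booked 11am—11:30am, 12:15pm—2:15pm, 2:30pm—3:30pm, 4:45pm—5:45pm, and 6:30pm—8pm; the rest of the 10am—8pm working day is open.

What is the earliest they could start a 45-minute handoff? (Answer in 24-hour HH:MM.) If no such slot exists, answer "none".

Alice free within 10:00–20:00: 10:00–11:00, 11:30–12:15, 14:15–14:30, 15:30–16:45, 17:45–18:30.
Isla ∩ Alice: 10:00–11:00, 11:30–12:15, 15:30–16:45, 17:45–18:30.
Windows ≥ 45 min: 10:00–11:00, 11:30–12:15, 15:30–16:45, 17:45–18:30.
Earliest such window starts at 10:00.

10:00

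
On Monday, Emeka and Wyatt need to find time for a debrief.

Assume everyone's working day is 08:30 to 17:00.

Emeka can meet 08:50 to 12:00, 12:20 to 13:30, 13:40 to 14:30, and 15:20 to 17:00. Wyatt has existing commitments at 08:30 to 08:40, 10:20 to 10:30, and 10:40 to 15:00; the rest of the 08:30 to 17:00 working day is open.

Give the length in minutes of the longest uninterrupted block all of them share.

Wyatt free within 08:30–17:00: 08:40–10:20, 10:30–10:40, 15:00–17:00.
Emeka ∩ Wyatt: 08:50–10:20, 10:30–10:40, 15:20–17:00.
Common window lengths: 90, 10, 100 min; longest is 100.

100 minutes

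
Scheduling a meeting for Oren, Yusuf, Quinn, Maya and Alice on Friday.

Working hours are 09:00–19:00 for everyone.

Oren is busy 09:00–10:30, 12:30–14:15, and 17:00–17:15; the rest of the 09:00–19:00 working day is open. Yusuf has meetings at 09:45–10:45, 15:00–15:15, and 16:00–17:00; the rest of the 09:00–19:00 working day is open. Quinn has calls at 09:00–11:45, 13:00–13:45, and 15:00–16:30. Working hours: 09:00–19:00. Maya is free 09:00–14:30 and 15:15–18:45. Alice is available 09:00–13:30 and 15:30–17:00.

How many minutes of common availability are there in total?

Oren free within 09:00–19:00: 10:30–12:30, 14:15–17:00, 17:15–19:00.
Yusuf free within 09:00–19:00: 09:00–09:45, 10:45–15:00, 15:15–16:00, 17:00–19:00.
Quinn free within 09:00–19:00: 11:45–13:00, 13:45–15:00, 16:30–19:00.
Oren ∩ Yusuf: 10:45–12:30, 14:15–15:00, 15:15–16:00, 17:15–19:00.
Oren ∩ Yusuf ∩ Quinn: 11:45–12:30, 14:15–15:00, 17:15–19:00.
Oren ∩ Yusuf ∩ Quinn ∩ Maya: 11:45–12:30, 14:15–14:30, 17:15–18:45.
Oren ∩ Yusuf ∩ Quinn ∩ Maya ∩ Alice: 11:45–12:30.
Total common minutes: 45.

45 minutes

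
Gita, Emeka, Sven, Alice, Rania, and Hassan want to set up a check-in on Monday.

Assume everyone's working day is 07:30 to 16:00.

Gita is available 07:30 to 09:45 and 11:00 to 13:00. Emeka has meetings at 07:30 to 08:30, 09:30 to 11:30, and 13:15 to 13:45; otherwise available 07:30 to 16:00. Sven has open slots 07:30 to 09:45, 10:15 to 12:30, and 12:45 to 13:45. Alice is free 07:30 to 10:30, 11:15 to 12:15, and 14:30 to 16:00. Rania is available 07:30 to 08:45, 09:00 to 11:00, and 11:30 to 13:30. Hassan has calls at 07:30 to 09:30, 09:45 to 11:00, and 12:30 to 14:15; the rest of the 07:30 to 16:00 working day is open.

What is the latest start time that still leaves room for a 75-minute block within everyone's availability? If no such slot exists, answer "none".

none

Emeka free within 07:30–16:00: 08:30–09:30, 11:30–13:15, 13:45–16:00.
Hassan free within 07:30–16:00: 09:30–09:45, 11:00–12:30, 14:15–16:00.
Gita ∩ Emeka: 08:30–09:30, 11:30–13:00.
Gita ∩ Emeka ∩ Sven: 08:30–09:30, 11:30–12:30, 12:45–13:00.
Gita ∩ Emeka ∩ Sven ∩ Alice: 08:30–09:30, 11:30–12:15.
Gita ∩ Emeka ∩ Sven ∩ Alice ∩ Rania: 08:30–08:45, 09:00–09:30, 11:30–12:15.
Gita ∩ Emeka ∩ Sven ∩ Alice ∩ Rania ∩ Hassan: 11:30–12:15.
Windows ≥ 75 min: (none).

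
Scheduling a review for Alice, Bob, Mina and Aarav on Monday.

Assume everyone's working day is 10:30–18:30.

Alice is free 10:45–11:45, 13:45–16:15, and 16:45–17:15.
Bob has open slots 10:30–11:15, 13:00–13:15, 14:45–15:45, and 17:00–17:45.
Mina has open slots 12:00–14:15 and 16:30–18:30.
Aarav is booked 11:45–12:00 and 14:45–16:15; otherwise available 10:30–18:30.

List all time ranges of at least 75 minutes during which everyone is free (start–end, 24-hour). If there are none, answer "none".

none

Aarav free within 10:30–18:30: 10:30–11:45, 12:00–14:45, 16:15–18:30.
Alice ∩ Bob: 10:45–11:15, 14:45–15:45, 17:00–17:15.
Alice ∩ Bob ∩ Mina: 17:00–17:15.
Alice ∩ Bob ∩ Mina ∩ Aarav: 17:00–17:15.
Windows ≥ 75 min: (none).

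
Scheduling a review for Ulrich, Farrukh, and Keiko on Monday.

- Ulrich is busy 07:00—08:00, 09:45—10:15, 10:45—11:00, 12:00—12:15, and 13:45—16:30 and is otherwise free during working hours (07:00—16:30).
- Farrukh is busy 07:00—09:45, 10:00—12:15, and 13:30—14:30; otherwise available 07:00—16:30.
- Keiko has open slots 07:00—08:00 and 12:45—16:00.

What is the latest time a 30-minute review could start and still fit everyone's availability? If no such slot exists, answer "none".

13:00

Ulrich free within 07:00–16:30: 08:00–09:45, 10:15–10:45, 11:00–12:00, 12:15–13:45.
Farrukh free within 07:00–16:30: 09:45–10:00, 12:15–13:30, 14:30–16:30.
Ulrich ∩ Farrukh: 12:15–13:30.
Ulrich ∩ Farrukh ∩ Keiko: 12:45–13:30.
Windows ≥ 30 min: 12:45–13:30.
Latest start in the last window 12:45–13:30 is 13:30 − 30 min = 13:00.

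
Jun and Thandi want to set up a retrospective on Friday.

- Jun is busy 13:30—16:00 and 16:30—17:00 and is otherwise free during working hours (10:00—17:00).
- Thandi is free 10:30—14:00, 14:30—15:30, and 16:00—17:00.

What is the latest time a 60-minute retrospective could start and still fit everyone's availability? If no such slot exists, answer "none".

Jun free within 10:00–17:00: 10:00–13:30, 16:00–16:30.
Jun ∩ Thandi: 10:30–13:30, 16:00–16:30.
Windows ≥ 60 min: 10:30–13:30.
Latest start in the last window 10:30–13:30 is 13:30 − 60 min = 12:30.

12:30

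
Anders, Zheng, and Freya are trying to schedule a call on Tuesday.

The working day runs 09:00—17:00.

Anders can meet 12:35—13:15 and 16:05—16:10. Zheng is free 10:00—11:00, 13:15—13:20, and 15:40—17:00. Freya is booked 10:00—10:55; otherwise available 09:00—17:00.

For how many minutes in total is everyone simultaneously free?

5 minutes

Freya free within 09:00–17:00: 09:00–10:00, 10:55–17:00.
Anders ∩ Zheng: 16:05–16:10.
Anders ∩ Zheng ∩ Freya: 16:05–16:10.
Total common minutes: 5.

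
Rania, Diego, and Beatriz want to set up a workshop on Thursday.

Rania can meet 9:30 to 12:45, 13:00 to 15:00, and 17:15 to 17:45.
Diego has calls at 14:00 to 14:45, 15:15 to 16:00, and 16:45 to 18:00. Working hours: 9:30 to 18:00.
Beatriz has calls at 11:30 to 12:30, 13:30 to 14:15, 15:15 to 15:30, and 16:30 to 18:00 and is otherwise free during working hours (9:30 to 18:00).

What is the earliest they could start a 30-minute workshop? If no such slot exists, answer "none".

09:30

Diego free within 09:30–18:00: 09:30–14:00, 14:45–15:15, 16:00–16:45.
Beatriz free within 09:30–18:00: 09:30–11:30, 12:30–13:30, 14:15–15:15, 15:30–16:30.
Rania ∩ Diego: 09:30–12:45, 13:00–14:00, 14:45–15:00.
Rania ∩ Diego ∩ Beatriz: 09:30–11:30, 12:30–12:45, 13:00–13:30, 14:45–15:00.
Windows ≥ 30 min: 09:30–11:30, 13:00–13:30.
Earliest such window starts at 09:30.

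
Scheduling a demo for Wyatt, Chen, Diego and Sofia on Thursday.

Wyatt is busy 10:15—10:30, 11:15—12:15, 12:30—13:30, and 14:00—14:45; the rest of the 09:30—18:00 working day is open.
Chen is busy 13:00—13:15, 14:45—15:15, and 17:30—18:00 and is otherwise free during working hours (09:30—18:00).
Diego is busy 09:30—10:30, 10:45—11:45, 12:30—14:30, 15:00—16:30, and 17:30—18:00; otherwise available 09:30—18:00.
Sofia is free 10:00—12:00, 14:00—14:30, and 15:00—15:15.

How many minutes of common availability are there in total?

15 minutes

Wyatt free within 09:30–18:00: 09:30–10:15, 10:30–11:15, 12:15–12:30, 13:30–14:00, 14:45–18:00.
Chen free within 09:30–18:00: 09:30–13:00, 13:15–14:45, 15:15–17:30.
Diego free within 09:30–18:00: 10:30–10:45, 11:45–12:30, 14:30–15:00, 16:30–17:30.
Wyatt ∩ Chen: 09:30–10:15, 10:30–11:15, 12:15–12:30, 13:30–14:00, 15:15–17:30.
Wyatt ∩ Chen ∩ Diego: 10:30–10:45, 12:15–12:30, 16:30–17:30.
Wyatt ∩ Chen ∩ Diego ∩ Sofia: 10:30–10:45.
Total common minutes: 15.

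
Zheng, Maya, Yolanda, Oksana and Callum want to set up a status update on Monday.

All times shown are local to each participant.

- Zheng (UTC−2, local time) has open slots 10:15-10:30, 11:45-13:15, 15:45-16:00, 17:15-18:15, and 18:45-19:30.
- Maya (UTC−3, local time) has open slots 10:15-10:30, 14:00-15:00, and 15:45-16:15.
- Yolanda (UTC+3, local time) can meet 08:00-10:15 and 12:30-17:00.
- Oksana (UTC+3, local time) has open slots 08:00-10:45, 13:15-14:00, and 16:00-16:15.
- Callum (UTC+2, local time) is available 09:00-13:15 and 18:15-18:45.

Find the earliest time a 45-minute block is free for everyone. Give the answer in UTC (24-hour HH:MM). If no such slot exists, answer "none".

none

Zheng → UTC: 12:15–12:30, 13:45–15:15, 17:45–18:00, 19:15–20:15, 20:45–21:30.
Maya → UTC: 13:15–13:30, 17:00–18:00, 18:45–19:15.
Yolanda → UTC: 05:00–07:15, 09:30–14:00.
Oksana → UTC: 05:00–07:45, 10:15–11:00, 13:00–13:15.
Callum → UTC: 07:00–11:15, 16:15–16:45.
Zheng ∩ Maya: 17:45–18:00.
Zheng ∩ Maya ∩ Yolanda: (none).
Zheng ∩ Maya ∩ Yolanda ∩ Oksana: (none).
Zheng ∩ Maya ∩ Yolanda ∩ Oksana ∩ Callum: (none).
Windows ≥ 45 min: (none).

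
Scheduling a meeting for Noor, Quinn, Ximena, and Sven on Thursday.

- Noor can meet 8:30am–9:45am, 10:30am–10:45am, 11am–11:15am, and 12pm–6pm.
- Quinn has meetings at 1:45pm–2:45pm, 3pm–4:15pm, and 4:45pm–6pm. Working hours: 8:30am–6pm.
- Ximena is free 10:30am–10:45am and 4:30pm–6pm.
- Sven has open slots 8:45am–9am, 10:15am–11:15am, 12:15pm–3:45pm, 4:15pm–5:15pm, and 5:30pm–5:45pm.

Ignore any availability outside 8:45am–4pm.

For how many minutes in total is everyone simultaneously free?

Quinn free within 08:30–18:00: 08:30–13:45, 14:45–15:00, 16:15–16:45.
Noor ∩ Quinn: 08:30–09:45, 10:30–10:45, 11:00–11:15, 12:00–13:45, 14:45–15:00, 16:15–16:45.
Noor ∩ Quinn ∩ Ximena: 10:30–10:45, 16:30–16:45.
Noor ∩ Quinn ∩ Ximena ∩ Sven: 10:30–10:45, 16:30–16:45.
Restricted to 08:45–16:00: 10:30–10:45.
Total common minutes: 15.

15 minutes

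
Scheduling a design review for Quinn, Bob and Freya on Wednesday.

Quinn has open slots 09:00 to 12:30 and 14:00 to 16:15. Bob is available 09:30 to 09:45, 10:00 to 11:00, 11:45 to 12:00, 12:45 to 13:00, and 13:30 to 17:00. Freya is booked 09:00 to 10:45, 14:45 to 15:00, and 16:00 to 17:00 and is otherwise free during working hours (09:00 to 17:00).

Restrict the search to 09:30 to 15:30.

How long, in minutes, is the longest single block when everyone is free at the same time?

45 minutes

Freya free within 09:00–17:00: 10:45–14:45, 15:00–16:00.
Quinn ∩ Bob: 09:30–09:45, 10:00–11:00, 11:45–12:00, 14:00–16:15.
Quinn ∩ Bob ∩ Freya: 10:45–11:00, 11:45–12:00, 14:00–14:45, 15:00–16:00.
Restricted to 09:30–15:30: 10:45–11:00, 11:45–12:00, 14:00–14:45, 15:00–15:30.
Common window lengths: 15, 15, 45, 30 min; longest is 45.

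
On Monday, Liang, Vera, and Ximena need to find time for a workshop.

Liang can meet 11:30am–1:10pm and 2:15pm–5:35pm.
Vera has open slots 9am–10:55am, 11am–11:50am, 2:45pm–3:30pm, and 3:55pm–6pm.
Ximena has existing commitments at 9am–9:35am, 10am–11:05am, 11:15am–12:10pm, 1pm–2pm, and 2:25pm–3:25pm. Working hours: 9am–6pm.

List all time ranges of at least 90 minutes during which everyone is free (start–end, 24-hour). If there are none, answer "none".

15:55–17:35

Ximena free within 09:00–18:00: 09:35–10:00, 11:05–11:15, 12:10–13:00, 14:00–14:25, 15:25–18:00.
Liang ∩ Vera: 11:30–11:50, 14:45–15:30, 15:55–17:35.
Liang ∩ Vera ∩ Ximena: 15:25–15:30, 15:55–17:35.
Windows ≥ 90 min: 15:55–17:35.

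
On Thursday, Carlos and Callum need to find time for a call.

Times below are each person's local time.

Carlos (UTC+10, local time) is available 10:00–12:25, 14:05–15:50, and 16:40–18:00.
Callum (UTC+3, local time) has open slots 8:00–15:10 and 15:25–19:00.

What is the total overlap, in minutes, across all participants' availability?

Carlos → UTC: 00:00–02:25, 04:05–05:50, 06:40–08:00.
Callum → UTC: 05:00–12:10, 12:25–16:00.
Carlos ∩ Callum: 05:00–05:50, 06:40–08:00.
Total common minutes: 50 + 80 = 130.

130 minutes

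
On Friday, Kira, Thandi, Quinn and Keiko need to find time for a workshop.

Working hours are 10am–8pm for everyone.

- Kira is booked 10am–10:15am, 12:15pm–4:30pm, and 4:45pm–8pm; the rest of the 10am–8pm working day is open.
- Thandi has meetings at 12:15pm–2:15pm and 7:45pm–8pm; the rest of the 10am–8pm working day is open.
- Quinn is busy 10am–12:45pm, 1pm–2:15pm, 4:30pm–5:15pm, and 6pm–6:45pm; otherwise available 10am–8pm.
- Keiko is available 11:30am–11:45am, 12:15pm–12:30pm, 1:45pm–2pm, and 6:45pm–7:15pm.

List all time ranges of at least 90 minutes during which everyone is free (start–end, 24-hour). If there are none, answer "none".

Kira free within 10:00–20:00: 10:15–12:15, 16:30–16:45.
Thandi free within 10:00–20:00: 10:00–12:15, 14:15–19:45.
Quinn free within 10:00–20:00: 12:45–13:00, 14:15–16:30, 17:15–18:00, 18:45–20:00.
Kira ∩ Thandi: 10:15–12:15, 16:30–16:45.
Kira ∩ Thandi ∩ Quinn: (none).
Kira ∩ Thandi ∩ Quinn ∩ Keiko: (none).
Windows ≥ 90 min: (none).

none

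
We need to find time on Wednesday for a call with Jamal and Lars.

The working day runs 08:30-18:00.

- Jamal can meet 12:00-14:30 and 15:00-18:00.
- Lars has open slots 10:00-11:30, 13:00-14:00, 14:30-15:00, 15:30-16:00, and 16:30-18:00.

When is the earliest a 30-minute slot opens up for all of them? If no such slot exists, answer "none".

13:00

Jamal ∩ Lars: 13:00–14:00, 15:30–16:00, 16:30–18:00.
Windows ≥ 30 min: 13:00–14:00, 15:30–16:00, 16:30–18:00.
Earliest such window starts at 13:00.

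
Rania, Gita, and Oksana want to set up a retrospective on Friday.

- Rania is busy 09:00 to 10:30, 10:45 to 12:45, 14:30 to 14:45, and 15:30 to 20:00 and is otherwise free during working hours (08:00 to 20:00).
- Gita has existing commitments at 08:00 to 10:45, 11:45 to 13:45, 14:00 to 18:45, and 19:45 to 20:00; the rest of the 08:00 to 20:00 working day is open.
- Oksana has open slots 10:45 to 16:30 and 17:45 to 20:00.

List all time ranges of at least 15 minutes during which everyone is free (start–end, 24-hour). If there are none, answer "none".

13:45–14:00

Rania free within 08:00–20:00: 08:00–09:00, 10:30–10:45, 12:45–14:30, 14:45–15:30.
Gita free within 08:00–20:00: 10:45–11:45, 13:45–14:00, 18:45–19:45.
Rania ∩ Gita: 13:45–14:00.
Rania ∩ Gita ∩ Oksana: 13:45–14:00.
Windows ≥ 15 min: 13:45–14:00.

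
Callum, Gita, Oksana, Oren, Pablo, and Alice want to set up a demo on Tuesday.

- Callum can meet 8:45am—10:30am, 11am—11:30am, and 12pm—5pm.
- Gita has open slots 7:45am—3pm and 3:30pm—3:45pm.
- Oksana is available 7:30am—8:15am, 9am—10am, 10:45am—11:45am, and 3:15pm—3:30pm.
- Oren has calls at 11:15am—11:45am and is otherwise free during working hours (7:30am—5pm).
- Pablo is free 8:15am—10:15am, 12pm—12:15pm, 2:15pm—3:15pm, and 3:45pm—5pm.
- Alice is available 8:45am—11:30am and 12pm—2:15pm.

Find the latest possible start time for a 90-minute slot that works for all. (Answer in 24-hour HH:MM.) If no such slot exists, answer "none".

Oren free within 07:30–17:00: 07:30–11:15, 11:45–17:00.
Callum ∩ Gita: 08:45–10:30, 11:00–11:30, 12:00–15:00, 15:30–15:45.
Callum ∩ Gita ∩ Oksana: 09:00–10:00, 11:00–11:30.
Callum ∩ Gita ∩ Oksana ∩ Oren: 09:00–10:00, 11:00–11:15.
Callum ∩ Gita ∩ Oksana ∩ Oren ∩ Pablo: 09:00–10:00.
Callum ∩ Gita ∩ Oksana ∩ Oren ∩ Pablo ∩ Alice: 09:00–10:00.
Windows ≥ 90 min: (none).

none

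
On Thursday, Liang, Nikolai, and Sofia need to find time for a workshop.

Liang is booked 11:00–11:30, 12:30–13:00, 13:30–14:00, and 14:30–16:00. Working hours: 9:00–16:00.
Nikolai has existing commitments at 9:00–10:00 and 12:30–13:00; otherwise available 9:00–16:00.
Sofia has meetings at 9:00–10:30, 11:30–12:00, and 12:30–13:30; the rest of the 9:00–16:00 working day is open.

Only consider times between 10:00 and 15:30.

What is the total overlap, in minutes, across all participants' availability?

Liang free within 09:00–16:00: 09:00–11:00, 11:30–12:30, 13:00–13:30, 14:00–14:30.
Nikolai free within 09:00–16:00: 10:00–12:30, 13:00–16:00.
Sofia free within 09:00–16:00: 10:30–11:30, 12:00–12:30, 13:30–16:00.
Liang ∩ Nikolai: 10:00–11:00, 11:30–12:30, 13:00–13:30, 14:00–14:30.
Liang ∩ Nikolai ∩ Sofia: 10:30–11:00, 12:00–12:30, 14:00–14:30.
Restricted to 10:00–15:30: 10:30–11:00, 12:00–12:30, 14:00–14:30.
Total common minutes: 30 + 30 + 30 = 90.

90 minutes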